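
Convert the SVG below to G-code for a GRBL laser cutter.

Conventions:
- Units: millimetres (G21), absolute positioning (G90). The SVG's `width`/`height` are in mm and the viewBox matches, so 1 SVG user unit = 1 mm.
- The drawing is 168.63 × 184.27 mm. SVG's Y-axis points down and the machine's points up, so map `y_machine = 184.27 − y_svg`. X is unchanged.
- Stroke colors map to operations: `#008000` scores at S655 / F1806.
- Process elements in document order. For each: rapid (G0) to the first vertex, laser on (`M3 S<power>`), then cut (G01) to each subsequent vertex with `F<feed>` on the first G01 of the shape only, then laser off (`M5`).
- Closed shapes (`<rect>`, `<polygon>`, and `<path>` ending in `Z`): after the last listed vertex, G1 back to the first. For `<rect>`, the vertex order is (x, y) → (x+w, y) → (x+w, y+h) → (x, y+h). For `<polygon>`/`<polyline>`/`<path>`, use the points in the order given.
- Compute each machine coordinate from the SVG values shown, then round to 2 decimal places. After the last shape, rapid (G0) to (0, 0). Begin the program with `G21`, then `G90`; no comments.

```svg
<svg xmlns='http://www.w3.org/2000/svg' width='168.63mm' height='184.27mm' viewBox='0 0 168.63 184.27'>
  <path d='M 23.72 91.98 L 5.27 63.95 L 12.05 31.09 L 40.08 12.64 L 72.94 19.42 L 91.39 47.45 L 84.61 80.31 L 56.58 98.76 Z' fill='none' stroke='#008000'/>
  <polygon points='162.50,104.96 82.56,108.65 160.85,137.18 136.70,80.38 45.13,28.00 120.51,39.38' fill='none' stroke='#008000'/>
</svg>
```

viewBox `0 0 168.63 184.27` with mm width/height → 1 unit = 1 mm. Flip: y_m = 184.27 − y_svg.

**Shape 1** — `<path>` regular polygon, stroke `#008000` → score (S655, F1806). Machine vertices: (23.72,92.29) → (5.27,120.32) → (12.05,153.18) → (40.08,171.63) → (72.94,164.85) → (91.39,136.82) → (84.61,103.96) → (56.58,85.51) → (23.72,92.29). Closed: final G1 returns to the first vertex.

**Shape 2** — `<polygon>` closed polygon, stroke `#008000` → score (S655, F1806). Machine vertices: (162.50,79.31) → (82.56,75.62) → (160.85,47.09) → (136.70,103.89) → (45.13,156.27) → (120.51,144.89) → (162.50,79.31). Closed: final G1 returns to the first vertex.

G21
G90
G0 X23.72 Y92.29
M3 S655
G01 X5.27 Y120.32 F1806
G01 X12.05 Y153.18
G01 X40.08 Y171.63
G01 X72.94 Y164.85
G01 X91.39 Y136.82
G01 X84.61 Y103.96
G01 X56.58 Y85.51
G01 X23.72 Y92.29
M5
G0 X162.50 Y79.31
M3 S655
G01 X82.56 Y75.62 F1806
G01 X160.85 Y47.09
G01 X136.70 Y103.89
G01 X45.13 Y156.27
G01 X120.51 Y144.89
G01 X162.50 Y79.31
M5
G0 X0.00 Y0.00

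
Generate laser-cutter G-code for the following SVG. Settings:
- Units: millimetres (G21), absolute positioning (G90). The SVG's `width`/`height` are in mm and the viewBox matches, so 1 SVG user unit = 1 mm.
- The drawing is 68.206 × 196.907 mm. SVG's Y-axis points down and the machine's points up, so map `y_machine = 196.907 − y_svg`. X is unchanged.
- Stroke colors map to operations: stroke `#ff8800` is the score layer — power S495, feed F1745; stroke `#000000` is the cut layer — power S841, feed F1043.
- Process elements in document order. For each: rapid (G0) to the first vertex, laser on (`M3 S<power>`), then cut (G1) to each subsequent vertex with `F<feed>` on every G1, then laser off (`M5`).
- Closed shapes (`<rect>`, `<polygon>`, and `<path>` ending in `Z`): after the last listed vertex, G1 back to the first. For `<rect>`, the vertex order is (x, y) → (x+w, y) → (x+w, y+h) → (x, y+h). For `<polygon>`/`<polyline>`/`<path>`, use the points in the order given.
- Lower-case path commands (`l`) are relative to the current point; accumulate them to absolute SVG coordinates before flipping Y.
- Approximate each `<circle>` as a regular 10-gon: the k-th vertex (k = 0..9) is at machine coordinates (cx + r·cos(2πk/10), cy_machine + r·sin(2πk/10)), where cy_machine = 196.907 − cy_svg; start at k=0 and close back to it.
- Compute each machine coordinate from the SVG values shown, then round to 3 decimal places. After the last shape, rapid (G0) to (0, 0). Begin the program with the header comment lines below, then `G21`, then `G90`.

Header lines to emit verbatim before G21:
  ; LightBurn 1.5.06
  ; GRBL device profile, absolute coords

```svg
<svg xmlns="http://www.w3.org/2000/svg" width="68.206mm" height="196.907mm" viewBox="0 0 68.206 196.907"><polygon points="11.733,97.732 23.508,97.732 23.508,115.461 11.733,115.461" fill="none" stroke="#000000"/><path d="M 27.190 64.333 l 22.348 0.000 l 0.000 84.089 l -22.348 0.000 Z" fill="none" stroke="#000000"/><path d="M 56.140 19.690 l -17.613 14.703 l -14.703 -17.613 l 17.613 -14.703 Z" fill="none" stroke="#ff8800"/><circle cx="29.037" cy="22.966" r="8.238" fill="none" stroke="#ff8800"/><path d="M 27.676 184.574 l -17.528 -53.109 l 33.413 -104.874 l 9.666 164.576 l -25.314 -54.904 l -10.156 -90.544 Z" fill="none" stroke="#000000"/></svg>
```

; LightBurn 1.5.06
; GRBL device profile, absolute coords
G21
G90
G0 X11.733 Y99.175
M3 S841
G1 X23.508 Y99.175 F1043
G1 X23.508 Y81.446 F1043
G1 X11.733 Y81.446 F1043
G1 X11.733 Y99.175 F1043
M5
G0 X27.190 Y132.574
M3 S841
G1 X49.538 Y132.574 F1043
G1 X49.538 Y48.485 F1043
G1 X27.190 Y48.485 F1043
G1 X27.190 Y132.574 F1043
M5
G0 X56.140 Y177.217
M3 S495
G1 X38.527 Y162.514 F1745
G1 X23.824 Y180.127 F1745
G1 X41.437 Y194.830 F1745
G1 X56.140 Y177.217 F1745
M5
G0 X37.275 Y173.941
M3 S495
G1 X35.702 Y178.783 F1745
G1 X31.583 Y181.776 F1745
G1 X26.491 Y181.776 F1745
G1 X22.372 Y178.783 F1745
G1 X20.799 Y173.941 F1745
G1 X22.372 Y169.099 F1745
G1 X26.491 Y166.106 F1745
G1 X31.583 Y166.106 F1745
G1 X35.702 Y169.099 F1745
G1 X37.275 Y173.941 F1745
M5
G0 X27.676 Y12.333
M3 S841
G1 X10.148 Y65.442 F1043
G1 X43.561 Y170.316 F1043
G1 X53.227 Y5.740 F1043
G1 X27.913 Y60.644 F1043
G1 X17.757 Y151.188 F1043
G1 X27.676 Y12.333 F1043
M5
G0 X0.000 Y0.000

viewBox `0 0 68.206 196.907` with mm width/height → 1 unit = 1 mm. Flip: y_m = 196.907 − y_svg.

**Shape 1** — `<polygon>` rectangle, stroke `#000000` → cut (S841, F1043). Machine vertices: (11.733,99.175) → (23.508,99.175) → (23.508,81.446) → (11.733,81.446) → (11.733,99.175). Closed: final G1 returns to the first vertex.

**Shape 2** — `<path>` rectangle, stroke `#000000` → cut (S841, F1043). Machine vertices: (27.190,132.574) → (49.538,132.574) → (49.538,48.485) → (27.190,48.485) → (27.190,132.574). Closed: final G1 returns to the first vertex.

**Shape 3** — `<path>` regular polygon, stroke `#ff8800` → score (S495, F1745). Machine vertices: (56.140,177.217) → (38.527,162.514) → (23.824,180.127) → (41.437,194.830) → (56.140,177.217). Closed: final G1 returns to the first vertex.

**Shape 4** — `<circle>` circle, stroke `#ff8800` → score (S495, F1745). Machine vertices: (37.275,173.941) → (35.702,178.783) → (31.583,181.776) → (26.491,181.776) → (22.372,178.783) → (20.799,173.941) → (22.372,169.099) → (26.491,166.106) → (31.583,166.106) → (35.702,169.099) → (37.275,173.941). Closed: final G1 returns to the first vertex.

**Shape 5** — `<path>` closed polygon, stroke `#000000` → cut (S841, F1043). Machine vertices: (27.676,12.333) → (10.148,65.442) → (43.561,170.316) → (53.227,5.740) → (27.913,60.644) → (17.757,151.188) → (27.676,12.333). Closed: final G1 returns to the first vertex.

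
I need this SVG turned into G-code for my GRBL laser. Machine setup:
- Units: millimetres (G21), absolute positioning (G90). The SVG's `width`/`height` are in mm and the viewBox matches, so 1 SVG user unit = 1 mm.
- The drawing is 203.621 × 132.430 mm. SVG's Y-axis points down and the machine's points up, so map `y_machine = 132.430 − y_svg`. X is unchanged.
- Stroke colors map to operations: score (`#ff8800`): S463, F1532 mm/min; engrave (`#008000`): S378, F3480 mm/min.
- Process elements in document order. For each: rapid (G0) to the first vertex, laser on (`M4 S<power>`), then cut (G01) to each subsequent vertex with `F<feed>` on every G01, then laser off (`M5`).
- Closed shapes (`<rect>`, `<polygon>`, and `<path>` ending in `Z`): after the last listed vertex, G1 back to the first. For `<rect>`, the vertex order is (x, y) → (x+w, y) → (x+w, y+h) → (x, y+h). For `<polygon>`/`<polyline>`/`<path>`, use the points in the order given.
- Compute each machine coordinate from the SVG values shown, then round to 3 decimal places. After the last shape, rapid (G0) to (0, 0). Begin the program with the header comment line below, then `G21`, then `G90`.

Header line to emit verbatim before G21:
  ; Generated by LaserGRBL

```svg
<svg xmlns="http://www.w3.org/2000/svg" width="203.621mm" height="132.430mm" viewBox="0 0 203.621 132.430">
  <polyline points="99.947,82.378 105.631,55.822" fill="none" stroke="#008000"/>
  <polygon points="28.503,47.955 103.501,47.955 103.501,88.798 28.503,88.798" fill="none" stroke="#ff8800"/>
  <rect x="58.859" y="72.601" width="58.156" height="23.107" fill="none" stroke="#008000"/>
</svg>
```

; Generated by LaserGRBL
G21
G90
G0 X99.947 Y50.052
M4 S378
G01 X105.631 Y76.608 F3480
M5
G0 X28.503 Y84.475
M4 S463
G01 X103.501 Y84.475 F1532
G01 X103.501 Y43.632 F1532
G01 X28.503 Y43.632 F1532
G01 X28.503 Y84.475 F1532
M5
G0 X58.859 Y59.829
M4 S378
G01 X117.015 Y59.829 F3480
G01 X117.015 Y36.722 F3480
G01 X58.859 Y36.722 F3480
G01 X58.859 Y59.829 F3480
M5
G0 X0.000 Y0.000

1 u = 1 mm; y_m = 132.430 − y.

[1] `<polyline>` line segment, #008000→engrave S378 F3480: (99.947,50.052) → (105.631,76.608)

[2] `<polygon>` rectangle, #ff8800→score S463 F1532: (28.503,84.475) → (103.501,84.475) → (103.501,43.632) → (28.503,43.632) → (28.503,84.475) (closed)

[3] `<rect>` rectangle, #008000→engrave S378 F3480: (58.859,59.829) → (117.015,59.829) → (117.015,36.722) → (58.859,36.722) → (58.859,59.829) (closed)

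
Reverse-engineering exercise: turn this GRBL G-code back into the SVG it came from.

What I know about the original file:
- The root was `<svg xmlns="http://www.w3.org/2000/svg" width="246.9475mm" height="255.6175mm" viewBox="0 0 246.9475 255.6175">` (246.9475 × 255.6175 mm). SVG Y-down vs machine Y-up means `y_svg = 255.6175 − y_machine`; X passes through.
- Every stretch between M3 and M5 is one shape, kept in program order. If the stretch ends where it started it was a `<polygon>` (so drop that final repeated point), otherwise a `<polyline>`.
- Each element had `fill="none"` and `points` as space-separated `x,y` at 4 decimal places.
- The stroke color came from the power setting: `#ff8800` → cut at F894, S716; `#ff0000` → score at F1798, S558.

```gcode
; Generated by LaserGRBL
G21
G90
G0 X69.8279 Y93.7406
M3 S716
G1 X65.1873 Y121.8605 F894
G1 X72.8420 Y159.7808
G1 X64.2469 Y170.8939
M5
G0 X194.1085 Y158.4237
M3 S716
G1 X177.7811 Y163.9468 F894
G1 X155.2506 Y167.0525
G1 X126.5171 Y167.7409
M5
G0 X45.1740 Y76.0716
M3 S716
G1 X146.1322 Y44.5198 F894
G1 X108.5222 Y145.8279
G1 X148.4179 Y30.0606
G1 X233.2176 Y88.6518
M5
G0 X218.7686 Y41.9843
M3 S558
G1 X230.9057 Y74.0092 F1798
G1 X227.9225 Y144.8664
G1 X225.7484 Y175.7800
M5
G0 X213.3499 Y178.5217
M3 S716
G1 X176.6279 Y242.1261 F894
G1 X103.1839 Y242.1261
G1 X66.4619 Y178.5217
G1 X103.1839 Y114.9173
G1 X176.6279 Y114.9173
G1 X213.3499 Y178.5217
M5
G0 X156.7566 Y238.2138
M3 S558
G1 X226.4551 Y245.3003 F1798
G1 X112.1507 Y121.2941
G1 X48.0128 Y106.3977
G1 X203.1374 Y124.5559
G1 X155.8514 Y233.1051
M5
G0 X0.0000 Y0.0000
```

<svg xmlns="http://www.w3.org/2000/svg" width="246.9475mm" height="255.6175mm" viewBox="0 0 246.9475 255.6175">
  <polyline points="69.8279,161.8769 65.1873,133.7570 72.8420,95.8367 64.2469,84.7236" fill="none" stroke="#ff8800"/>
  <polyline points="194.1085,97.1938 177.7811,91.6707 155.2506,88.5650 126.5171,87.8766" fill="none" stroke="#ff8800"/>
  <polyline points="45.1740,179.5459 146.1322,211.0977 108.5222,109.7896 148.4179,225.5569 233.2176,166.9657" fill="none" stroke="#ff8800"/>
  <polyline points="218.7686,213.6332 230.9057,181.6083 227.9225,110.7511 225.7484,79.8375" fill="none" stroke="#ff0000"/>
  <polygon points="213.3499,77.0958 176.6279,13.4914 103.1839,13.4914 66.4619,77.0958 103.1839,140.7002 176.6279,140.7002" fill="none" stroke="#ff8800"/>
  <polyline points="156.7566,17.4037 226.4551,10.3172 112.1507,134.3234 48.0128,149.2198 203.1374,131.0616 155.8514,22.5124" fill="none" stroke="#ff0000"/>
</svg>

y_svg = 255.6175 − y_m.

[1] S716→`#ff8800` (cut); open run; points: 69.8279,161.8769 65.1873,133.7570 72.8420,95.8367 64.2469,84.7236

[2] S716→`#ff8800` (cut); open run; points: 194.1085,97.1938 177.7811,91.6707 155.2506,88.5650 126.5171,87.8766

[3] S716→`#ff8800` (cut); open run; points: 45.1740,179.5459 146.1322,211.0977 108.5222,109.7896 148.4179,225.5569 233.2176,166.9657

[4] S558→`#ff0000` (score); open run; points: 218.7686,213.6332 230.9057,181.6083 227.9225,110.7511 225.7484,79.8375

[5] S716→`#ff8800` (cut); closed run; points: 213.3499,77.0958 176.6279,13.4914 103.1839,13.4914 66.4619,77.0958 103.1839,140.7002 176.6279,140.7002

[6] S558→`#ff0000` (score); open run; points: 156.7566,17.4037 226.4551,10.3172 112.1507,134.3234 48.0128,149.2198 203.1374,131.0616 155.8514,22.5124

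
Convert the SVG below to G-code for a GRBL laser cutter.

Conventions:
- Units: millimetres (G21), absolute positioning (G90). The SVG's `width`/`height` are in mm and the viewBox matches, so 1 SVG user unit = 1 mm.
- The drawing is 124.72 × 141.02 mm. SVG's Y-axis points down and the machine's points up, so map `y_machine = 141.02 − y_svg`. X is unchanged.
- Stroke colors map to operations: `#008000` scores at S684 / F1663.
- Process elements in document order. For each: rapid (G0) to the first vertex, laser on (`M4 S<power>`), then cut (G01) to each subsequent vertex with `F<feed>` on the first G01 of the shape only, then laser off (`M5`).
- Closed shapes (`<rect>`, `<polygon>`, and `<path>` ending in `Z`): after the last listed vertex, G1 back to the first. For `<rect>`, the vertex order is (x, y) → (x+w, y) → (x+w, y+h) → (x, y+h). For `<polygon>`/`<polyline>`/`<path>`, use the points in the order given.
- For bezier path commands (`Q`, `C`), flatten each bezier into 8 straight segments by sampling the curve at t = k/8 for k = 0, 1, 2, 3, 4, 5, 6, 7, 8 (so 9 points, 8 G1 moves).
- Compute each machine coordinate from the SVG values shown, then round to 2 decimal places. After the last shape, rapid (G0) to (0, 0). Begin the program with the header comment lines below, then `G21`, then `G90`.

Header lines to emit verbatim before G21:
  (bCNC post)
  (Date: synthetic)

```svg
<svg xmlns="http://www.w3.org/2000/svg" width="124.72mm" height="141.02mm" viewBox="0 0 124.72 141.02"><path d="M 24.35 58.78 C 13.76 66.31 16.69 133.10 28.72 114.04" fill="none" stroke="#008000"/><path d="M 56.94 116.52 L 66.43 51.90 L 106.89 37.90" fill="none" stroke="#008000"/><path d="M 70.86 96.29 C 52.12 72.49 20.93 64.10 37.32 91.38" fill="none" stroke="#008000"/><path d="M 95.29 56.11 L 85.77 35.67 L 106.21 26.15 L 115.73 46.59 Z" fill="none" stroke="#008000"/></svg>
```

(bCNC post)
(Date: synthetic)
G21
G90
G0 X24.35 Y82.24
M4 S684
G01 X21.00 Y76.92 F1663
G01 X18.87 Y67.75
G01 X17.91 Y56.42
G01 X18.05 Y44.64
G01 X19.26 Y34.10
G01 X21.47 Y26.51
G01 X24.64 Y23.57
G01 X28.72 Y26.98
M5
G0 X56.94 Y24.50
M4 S684
G01 X66.43 Y89.12 F1663
G01 X106.89 Y103.12
M5
G0 X70.86 Y44.73
M4 S684
G01 X63.37 Y52.89 F1663
G01 X55.41 Y59.37
G01 X47.69 Y63.94
G01 X40.92 Y66.34
G01 X35.79 Y66.35
G01 X33.01 Y63.73
G01 X33.29 Y58.24
G01 X37.32 Y49.64
M5
G0 X95.29 Y84.91
M4 S684
G01 X85.77 Y105.35 F1663
G01 X106.21 Y114.87
G01 X115.73 Y94.43
G01 X95.29 Y84.91
M5
G0 X0.00 Y0.00

Since the viewBox matches the mm dimensions, user units are millimetres directly. The only transform is the Y-flip y_m = 141.02 − y_svg.

Shape 1 is a cubic bezier drawn with `<path>`. Its stroke #008000 means score at S684, F1663. After flipping Y the toolpath is (24.35,82.24) → (21.00,76.92) → (18.87,67.75) → (17.91,56.42) → (18.05,44.64) → (19.26,34.10) → (21.47,26.51) → (24.64,23.57) → (28.72,26.98).

Shape 2 is a open polyline drawn with `<path>`. Its stroke #008000 means score at S684, F1663. After flipping Y the toolpath is (56.94,24.50) → (66.43,89.12) → (106.89,103.12).

Shape 3 is a cubic bezier drawn with `<path>`. Its stroke #008000 means score at S684, F1663. After flipping Y the toolpath is (70.86,44.73) → (63.37,52.89) → (55.41,59.37) → (47.69,63.94) → (40.92,66.34) → (35.79,66.35) → (33.01,63.73) → (33.29,58.24) → (37.32,49.64).

Shape 4 is a regular polygon drawn with `<path>`. Its stroke #008000 means score at S684, F1663. After flipping Y the toolpath is (95.29,84.91) → (85.77,105.35) → (106.21,114.87) → (115.73,94.43) → (95.29,84.91), returning to the start.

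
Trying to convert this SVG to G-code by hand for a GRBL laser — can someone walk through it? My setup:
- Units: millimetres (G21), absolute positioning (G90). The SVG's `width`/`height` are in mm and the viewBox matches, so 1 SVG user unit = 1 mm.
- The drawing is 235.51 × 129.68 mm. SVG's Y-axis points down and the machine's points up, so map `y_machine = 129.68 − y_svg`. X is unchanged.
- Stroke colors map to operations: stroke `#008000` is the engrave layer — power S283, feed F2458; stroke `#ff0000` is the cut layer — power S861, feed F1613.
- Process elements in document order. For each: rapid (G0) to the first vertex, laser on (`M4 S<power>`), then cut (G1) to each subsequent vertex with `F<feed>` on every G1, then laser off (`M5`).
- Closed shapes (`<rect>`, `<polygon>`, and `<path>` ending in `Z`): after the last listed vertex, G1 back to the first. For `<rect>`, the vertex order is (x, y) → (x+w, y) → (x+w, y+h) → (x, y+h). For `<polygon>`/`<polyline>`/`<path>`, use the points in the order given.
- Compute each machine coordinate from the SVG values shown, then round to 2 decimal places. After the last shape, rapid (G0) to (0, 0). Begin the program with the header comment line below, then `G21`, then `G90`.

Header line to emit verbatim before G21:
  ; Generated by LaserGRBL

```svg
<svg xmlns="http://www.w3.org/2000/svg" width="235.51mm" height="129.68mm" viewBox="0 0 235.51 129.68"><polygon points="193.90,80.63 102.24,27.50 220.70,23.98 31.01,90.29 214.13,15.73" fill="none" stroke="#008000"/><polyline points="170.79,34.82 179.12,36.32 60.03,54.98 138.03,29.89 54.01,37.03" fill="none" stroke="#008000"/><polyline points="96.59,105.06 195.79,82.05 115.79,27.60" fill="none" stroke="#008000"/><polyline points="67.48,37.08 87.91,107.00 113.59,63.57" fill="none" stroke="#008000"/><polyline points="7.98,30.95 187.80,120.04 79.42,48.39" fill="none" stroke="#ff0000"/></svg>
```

; Generated by LaserGRBL
G21
G90
G0 X193.90 Y49.05
M4 S283
G1 X102.24 Y102.18 F2458
G1 X220.70 Y105.70 F2458
G1 X31.01 Y39.39 F2458
G1 X214.13 Y113.95 F2458
G1 X193.90 Y49.05 F2458
M5
G0 X170.79 Y94.86
M4 S283
G1 X179.12 Y93.36 F2458
G1 X60.03 Y74.70 F2458
G1 X138.03 Y99.79 F2458
G1 X54.01 Y92.65 F2458
M5
G0 X96.59 Y24.62
M4 S283
G1 X195.79 Y47.63 F2458
G1 X115.79 Y102.08 F2458
M5
G0 X67.48 Y92.60
M4 S283
G1 X87.91 Y22.68 F2458
G1 X113.59 Y66.11 F2458
M5
G0 X7.98 Y98.73
M4 S861
G1 X187.80 Y9.64 F1613
G1 X79.42 Y81.29 F1613
M5
G0 X0.00 Y0.00

viewBox `0 0 235.51 129.68` with mm width/height → 1 unit = 1 mm. Flip: y_m = 129.68 − y_svg.

**Shape 1** — `<polygon>` closed polygon, stroke `#008000` → engrave (S283, F2458). Machine vertices: (193.90,49.05) → (102.24,102.18) → (220.70,105.70) → (31.01,39.39) → (214.13,113.95) → (193.90,49.05). Closed: final G1 returns to the first vertex.

**Shape 2** — `<polyline>` open polyline, stroke `#008000` → engrave (S283, F2458). Machine vertices: (170.79,94.86) → (179.12,93.36) → (60.03,74.70) → (138.03,99.79) → (54.01,92.65). Open path.

**Shape 3** — `<polyline>` open polyline, stroke `#008000` → engrave (S283, F2458). Machine vertices: (96.59,24.62) → (195.79,47.63) → (115.79,102.08). Open path.

**Shape 4** — `<polyline>` open polyline, stroke `#008000` → engrave (S283, F2458). Machine vertices: (67.48,92.60) → (87.91,22.68) → (113.59,66.11). Open path.

**Shape 5** — `<polyline>` open polyline, stroke `#ff0000` → cut (S861, F1613). Machine vertices: (7.98,98.73) → (187.80,9.64) → (79.42,81.29). Open path.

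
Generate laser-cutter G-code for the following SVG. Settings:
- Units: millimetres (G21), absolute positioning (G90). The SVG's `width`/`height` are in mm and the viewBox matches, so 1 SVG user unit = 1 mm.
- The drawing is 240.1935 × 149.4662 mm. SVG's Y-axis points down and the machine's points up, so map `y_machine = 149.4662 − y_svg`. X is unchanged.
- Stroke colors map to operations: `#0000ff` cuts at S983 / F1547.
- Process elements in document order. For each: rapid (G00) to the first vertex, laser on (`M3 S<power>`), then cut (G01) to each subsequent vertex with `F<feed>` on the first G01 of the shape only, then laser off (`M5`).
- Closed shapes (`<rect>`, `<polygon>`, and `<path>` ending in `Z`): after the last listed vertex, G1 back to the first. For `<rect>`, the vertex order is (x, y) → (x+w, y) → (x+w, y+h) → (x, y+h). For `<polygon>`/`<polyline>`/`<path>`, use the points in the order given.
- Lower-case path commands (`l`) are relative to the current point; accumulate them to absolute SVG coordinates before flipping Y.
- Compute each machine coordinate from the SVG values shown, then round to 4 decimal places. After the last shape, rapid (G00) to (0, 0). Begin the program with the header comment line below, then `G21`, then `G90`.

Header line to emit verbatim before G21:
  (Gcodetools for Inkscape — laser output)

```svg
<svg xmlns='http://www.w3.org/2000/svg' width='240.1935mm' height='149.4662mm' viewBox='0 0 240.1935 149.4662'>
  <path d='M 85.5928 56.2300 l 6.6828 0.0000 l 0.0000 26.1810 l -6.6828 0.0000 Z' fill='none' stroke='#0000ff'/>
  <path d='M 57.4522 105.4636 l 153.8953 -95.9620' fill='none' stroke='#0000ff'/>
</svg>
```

(Gcodetools for Inkscape — laser output)
G21
G90
G00 X85.5928 Y93.2362
M3 S983
G01 X92.2756 Y93.2362 F1547
G01 X92.2756 Y67.0552
G01 X85.5928 Y67.0552
G01 X85.5928 Y93.2362
M5
G00 X57.4522 Y44.0026
M3 S983
G01 X211.3475 Y139.9646 F1547
M5
G00 X0.0000 Y0.0000

Since the viewBox matches the mm dimensions, user units are millimetres directly. The only transform is the Y-flip y_m = 149.4662 − y_svg.

Shape 1 is a rectangle drawn with `<path>`. Its stroke #0000ff means cut at S983, F1547. After flipping Y the toolpath is (85.5928,93.2362) → (92.2756,93.2362) → (92.2756,67.0552) → (85.5928,67.0552) → (85.5928,93.2362), returning to the start.

Shape 2 is a line segment drawn with `<path>`. Its stroke #0000ff means cut at S983, F1547. After flipping Y the toolpath is (57.4522,44.0026) → (211.3475,139.9646).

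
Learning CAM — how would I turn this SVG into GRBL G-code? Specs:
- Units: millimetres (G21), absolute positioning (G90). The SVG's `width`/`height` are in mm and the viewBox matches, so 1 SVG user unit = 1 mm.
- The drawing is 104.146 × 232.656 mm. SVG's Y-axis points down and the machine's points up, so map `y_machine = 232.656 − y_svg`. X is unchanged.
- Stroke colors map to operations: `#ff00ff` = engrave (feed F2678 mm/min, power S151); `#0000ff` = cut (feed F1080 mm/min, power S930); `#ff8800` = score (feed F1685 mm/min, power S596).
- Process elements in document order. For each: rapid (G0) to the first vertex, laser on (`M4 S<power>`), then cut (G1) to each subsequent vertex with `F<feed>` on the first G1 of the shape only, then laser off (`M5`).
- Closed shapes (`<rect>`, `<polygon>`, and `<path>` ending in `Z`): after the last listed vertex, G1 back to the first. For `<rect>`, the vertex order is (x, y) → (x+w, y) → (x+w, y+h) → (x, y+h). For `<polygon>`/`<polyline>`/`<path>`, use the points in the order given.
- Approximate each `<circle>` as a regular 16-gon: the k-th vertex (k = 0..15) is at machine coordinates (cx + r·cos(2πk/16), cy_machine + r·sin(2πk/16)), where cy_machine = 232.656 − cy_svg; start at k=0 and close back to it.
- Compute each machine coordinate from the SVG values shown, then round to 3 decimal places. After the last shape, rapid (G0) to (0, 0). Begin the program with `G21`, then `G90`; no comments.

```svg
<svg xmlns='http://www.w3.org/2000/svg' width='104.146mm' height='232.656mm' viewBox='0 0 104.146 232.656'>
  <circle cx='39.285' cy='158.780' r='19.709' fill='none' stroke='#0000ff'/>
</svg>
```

Since the viewBox matches the mm dimensions, user units are millimetres directly. The only transform is the Y-flip y_m = 232.656 − y_svg.

Shape 1 is a circle drawn with `<circle>`. Its stroke #0000ff means cut at S930, F1080. After flipping Y the toolpath is (58.994,73.876) → (57.494,81.418) → (53.221,87.812) → (46.827,92.085) → (39.285,93.585) → (31.743,92.085) → (25.349,87.812) → (21.076,81.418) → (19.576,73.876) → (21.076,66.334) → (25.349,59.940) → (31.743,55.667) → (39.285,54.167) → (46.827,55.667) → (53.221,59.940) → (57.494,66.334) → (58.994,73.876), returning to the start.

G21
G90
G0 X58.994 Y73.876
M4 S930
G1 X57.494 Y81.418 F1080
G1 X53.221 Y87.812
G1 X46.827 Y92.085
G1 X39.285 Y93.585
G1 X31.743 Y92.085
G1 X25.349 Y87.812
G1 X21.076 Y81.418
G1 X19.576 Y73.876
G1 X21.076 Y66.334
G1 X25.349 Y59.940
G1 X31.743 Y55.667
G1 X39.285 Y54.167
G1 X46.827 Y55.667
G1 X53.221 Y59.940
G1 X57.494 Y66.334
G1 X58.994 Y73.876
M5
G0 X0.000 Y0.000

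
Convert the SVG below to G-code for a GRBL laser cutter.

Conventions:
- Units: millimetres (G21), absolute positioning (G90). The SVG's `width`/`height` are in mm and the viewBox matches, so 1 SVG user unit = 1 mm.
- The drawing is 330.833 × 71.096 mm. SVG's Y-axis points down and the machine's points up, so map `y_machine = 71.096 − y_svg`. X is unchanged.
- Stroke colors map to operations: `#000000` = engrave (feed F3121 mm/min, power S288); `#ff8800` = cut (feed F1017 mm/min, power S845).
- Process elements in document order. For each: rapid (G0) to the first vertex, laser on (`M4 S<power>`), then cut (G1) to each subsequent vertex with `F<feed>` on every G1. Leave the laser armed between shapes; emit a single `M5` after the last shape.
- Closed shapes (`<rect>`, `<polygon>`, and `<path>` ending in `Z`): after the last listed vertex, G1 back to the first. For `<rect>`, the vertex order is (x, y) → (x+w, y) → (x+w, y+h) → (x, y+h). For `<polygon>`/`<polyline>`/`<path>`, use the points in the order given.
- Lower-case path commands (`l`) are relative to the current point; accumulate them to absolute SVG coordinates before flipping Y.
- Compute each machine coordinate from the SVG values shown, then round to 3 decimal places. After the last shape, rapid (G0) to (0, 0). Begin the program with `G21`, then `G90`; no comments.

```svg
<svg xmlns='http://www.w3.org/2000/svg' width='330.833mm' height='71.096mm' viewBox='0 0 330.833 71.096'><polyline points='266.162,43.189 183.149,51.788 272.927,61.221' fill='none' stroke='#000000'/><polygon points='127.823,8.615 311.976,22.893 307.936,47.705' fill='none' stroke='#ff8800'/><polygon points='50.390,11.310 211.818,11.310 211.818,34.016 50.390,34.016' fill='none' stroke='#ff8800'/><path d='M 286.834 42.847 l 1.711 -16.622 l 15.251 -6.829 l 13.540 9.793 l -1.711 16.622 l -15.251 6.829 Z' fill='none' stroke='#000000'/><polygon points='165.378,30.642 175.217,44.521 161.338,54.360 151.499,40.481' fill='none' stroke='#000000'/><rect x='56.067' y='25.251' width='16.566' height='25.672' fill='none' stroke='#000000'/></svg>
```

1 u = 1 mm; y_m = 71.096 − y.

[1] `<polyline>` open polyline, #000000→engrave S288 F3121: (266.162,27.907) → (183.149,19.308) → (272.927,9.875)

[2] `<polygon>` closed polygon, #ff8800→cut S845 F1017: (127.823,62.481) → (311.976,48.203) → (307.936,23.391) → (127.823,62.481) (closed)

[3] `<polygon>` rectangle, #ff8800→cut S845 F1017: (50.390,59.786) → (211.818,59.786) → (211.818,37.080) → (50.390,37.080) → (50.390,59.786) (closed)

[4] `<path>` regular polygon, #000000→engrave S288 F3121: (286.834,28.249) → (288.545,44.871) → (303.796,51.700) → (317.336,41.907) → (315.625,25.285) → (300.374,18.456) → (286.834,28.249) (closed)

[5] `<polygon>` regular polygon, #000000→engrave S288 F3121: (165.378,40.454) → (175.217,26.575) → (161.338,16.736) → (151.499,30.615) → (165.378,40.454) (closed)

[6] `<rect>` rectangle, #000000→engrave S288 F3121: (56.067,45.845) → (72.633,45.845) → (72.633,20.173) → (56.067,20.173) → (56.067,45.845) (closed)

G21
G90
G0 X266.162 Y27.907
M4 S288
G1 X183.149 Y19.308 F3121
G1 X272.927 Y9.875 F3121
G0 X127.823 Y62.481
M4 S845
G1 X311.976 Y48.203 F1017
G1 X307.936 Y23.391 F1017
G1 X127.823 Y62.481 F1017
G0 X50.390 Y59.786
M4 S845
G1 X211.818 Y59.786 F1017
G1 X211.818 Y37.080 F1017
G1 X50.390 Y37.080 F1017
G1 X50.390 Y59.786 F1017
G0 X286.834 Y28.249
M4 S288
G1 X288.545 Y44.871 F3121
G1 X303.796 Y51.700 F3121
G1 X317.336 Y41.907 F3121
G1 X315.625 Y25.285 F3121
G1 X300.374 Y18.456 F3121
G1 X286.834 Y28.249 F3121
G0 X165.378 Y40.454
M4 S288
G1 X175.217 Y26.575 F3121
G1 X161.338 Y16.736 F3121
G1 X151.499 Y30.615 F3121
G1 X165.378 Y40.454 F3121
G0 X56.067 Y45.845
M4 S288
G1 X72.633 Y45.845 F3121
G1 X72.633 Y20.173 F3121
G1 X56.067 Y20.173 F3121
G1 X56.067 Y45.845 F3121
M5
G0 X0.000 Y0.000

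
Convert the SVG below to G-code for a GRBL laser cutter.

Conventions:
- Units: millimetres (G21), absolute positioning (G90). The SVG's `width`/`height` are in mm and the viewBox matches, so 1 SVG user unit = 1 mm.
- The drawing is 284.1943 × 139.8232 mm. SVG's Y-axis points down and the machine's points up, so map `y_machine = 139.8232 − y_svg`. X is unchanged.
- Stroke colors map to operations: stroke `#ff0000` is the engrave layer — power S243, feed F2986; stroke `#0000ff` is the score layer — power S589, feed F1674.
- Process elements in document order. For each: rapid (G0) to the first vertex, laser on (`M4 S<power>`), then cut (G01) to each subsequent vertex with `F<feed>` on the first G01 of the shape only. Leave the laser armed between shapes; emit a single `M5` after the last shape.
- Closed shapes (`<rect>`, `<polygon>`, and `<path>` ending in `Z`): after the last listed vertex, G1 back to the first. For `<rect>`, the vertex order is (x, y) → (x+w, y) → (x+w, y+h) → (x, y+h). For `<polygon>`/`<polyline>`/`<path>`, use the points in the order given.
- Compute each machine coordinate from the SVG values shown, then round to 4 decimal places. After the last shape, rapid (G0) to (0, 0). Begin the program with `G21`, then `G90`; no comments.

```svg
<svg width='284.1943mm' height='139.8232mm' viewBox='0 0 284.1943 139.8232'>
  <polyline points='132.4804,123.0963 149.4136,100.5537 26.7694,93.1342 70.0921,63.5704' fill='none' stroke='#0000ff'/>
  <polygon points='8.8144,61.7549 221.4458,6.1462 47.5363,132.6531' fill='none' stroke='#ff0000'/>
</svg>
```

1 u = 1 mm; y_m = 139.8232 − y.

[1] `<polyline>` open polyline, #0000ff→score S589 F1674: (132.4804,16.7269) → (149.4136,39.2695) → (26.7694,46.6890) → (70.0921,76.2528)

[2] `<polygon>` closed polygon, #ff0000→engrave S243 F2986: (8.8144,78.0683) → (221.4458,133.6770) → (47.5363,7.1701) → (8.8144,78.0683) (closed)

G21
G90
G0 X132.4804 Y16.7269
M4 S589
G01 X149.4136 Y39.2695 F1674
G01 X26.7694 Y46.6890
G01 X70.0921 Y76.2528
G0 X8.8144 Y78.0683
M4 S243
G01 X221.4458 Y133.6770 F2986
G01 X47.5363 Y7.1701
G01 X8.8144 Y78.0683
M5
G0 X0.0000 Y0.0000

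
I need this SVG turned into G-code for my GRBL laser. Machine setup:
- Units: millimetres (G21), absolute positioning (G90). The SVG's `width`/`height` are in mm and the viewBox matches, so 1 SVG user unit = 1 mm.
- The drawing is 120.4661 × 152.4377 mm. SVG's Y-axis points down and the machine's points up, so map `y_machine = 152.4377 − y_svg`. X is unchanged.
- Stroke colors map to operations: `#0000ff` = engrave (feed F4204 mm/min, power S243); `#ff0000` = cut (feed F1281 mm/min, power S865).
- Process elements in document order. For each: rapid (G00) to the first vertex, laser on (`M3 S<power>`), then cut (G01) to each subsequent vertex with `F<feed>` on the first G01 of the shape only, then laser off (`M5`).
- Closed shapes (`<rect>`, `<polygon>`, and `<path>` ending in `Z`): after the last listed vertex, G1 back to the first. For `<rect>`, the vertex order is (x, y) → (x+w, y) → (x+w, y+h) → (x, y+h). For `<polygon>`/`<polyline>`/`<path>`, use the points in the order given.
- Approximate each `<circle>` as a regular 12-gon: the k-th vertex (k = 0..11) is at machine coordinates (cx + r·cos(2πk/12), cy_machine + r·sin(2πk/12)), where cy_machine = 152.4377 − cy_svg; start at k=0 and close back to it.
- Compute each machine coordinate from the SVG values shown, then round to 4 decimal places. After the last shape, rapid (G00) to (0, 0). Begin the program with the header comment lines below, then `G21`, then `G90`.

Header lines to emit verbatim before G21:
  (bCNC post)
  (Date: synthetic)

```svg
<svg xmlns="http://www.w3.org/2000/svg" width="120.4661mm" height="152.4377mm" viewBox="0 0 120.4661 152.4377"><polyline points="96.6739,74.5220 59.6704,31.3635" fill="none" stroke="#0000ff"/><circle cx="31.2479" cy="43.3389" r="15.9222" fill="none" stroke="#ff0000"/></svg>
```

viewBox `0 0 120.4661 152.4377` with mm width/height → 1 unit = 1 mm. Flip: y_m = 152.4377 − y_svg.

**Shape 1** — `<polyline>` line segment, stroke `#0000ff` → engrave (S243, F4204). Machine vertices: (96.6739,77.9157) → (59.6704,121.0742). Open path.

**Shape 2** — `<circle>` circle, stroke `#ff0000` → cut (S865, F1281). Machine vertices: (47.1701,109.0988) → (45.0369,117.0599) → (39.2090,122.8878) → (31.2479,125.0210) → (23.2868,122.8878) → (17.4589,117.0599) → (15.3257,109.0988) → (17.4589,101.1377) → (23.2868,95.3098) → (31.2479,93.1766) → (39.2090,95.3098) → (45.0369,101.1377) → (47.1701,109.0988). Closed: final G1 returns to the first vertex.

(bCNC post)
(Date: synthetic)
G21
G90
G00 X96.6739 Y77.9157
M3 S243
G01 X59.6704 Y121.0742 F4204
M5
G00 X47.1701 Y109.0988
M3 S865
G01 X45.0369 Y117.0599 F1281
G01 X39.2090 Y122.8878
G01 X31.2479 Y125.0210
G01 X23.2868 Y122.8878
G01 X17.4589 Y117.0599
G01 X15.3257 Y109.0988
G01 X17.4589 Y101.1377
G01 X23.2868 Y95.3098
G01 X31.2479 Y93.1766
G01 X39.2090 Y95.3098
G01 X45.0369 Y101.1377
G01 X47.1701 Y109.0988
M5
G00 X0.0000 Y0.0000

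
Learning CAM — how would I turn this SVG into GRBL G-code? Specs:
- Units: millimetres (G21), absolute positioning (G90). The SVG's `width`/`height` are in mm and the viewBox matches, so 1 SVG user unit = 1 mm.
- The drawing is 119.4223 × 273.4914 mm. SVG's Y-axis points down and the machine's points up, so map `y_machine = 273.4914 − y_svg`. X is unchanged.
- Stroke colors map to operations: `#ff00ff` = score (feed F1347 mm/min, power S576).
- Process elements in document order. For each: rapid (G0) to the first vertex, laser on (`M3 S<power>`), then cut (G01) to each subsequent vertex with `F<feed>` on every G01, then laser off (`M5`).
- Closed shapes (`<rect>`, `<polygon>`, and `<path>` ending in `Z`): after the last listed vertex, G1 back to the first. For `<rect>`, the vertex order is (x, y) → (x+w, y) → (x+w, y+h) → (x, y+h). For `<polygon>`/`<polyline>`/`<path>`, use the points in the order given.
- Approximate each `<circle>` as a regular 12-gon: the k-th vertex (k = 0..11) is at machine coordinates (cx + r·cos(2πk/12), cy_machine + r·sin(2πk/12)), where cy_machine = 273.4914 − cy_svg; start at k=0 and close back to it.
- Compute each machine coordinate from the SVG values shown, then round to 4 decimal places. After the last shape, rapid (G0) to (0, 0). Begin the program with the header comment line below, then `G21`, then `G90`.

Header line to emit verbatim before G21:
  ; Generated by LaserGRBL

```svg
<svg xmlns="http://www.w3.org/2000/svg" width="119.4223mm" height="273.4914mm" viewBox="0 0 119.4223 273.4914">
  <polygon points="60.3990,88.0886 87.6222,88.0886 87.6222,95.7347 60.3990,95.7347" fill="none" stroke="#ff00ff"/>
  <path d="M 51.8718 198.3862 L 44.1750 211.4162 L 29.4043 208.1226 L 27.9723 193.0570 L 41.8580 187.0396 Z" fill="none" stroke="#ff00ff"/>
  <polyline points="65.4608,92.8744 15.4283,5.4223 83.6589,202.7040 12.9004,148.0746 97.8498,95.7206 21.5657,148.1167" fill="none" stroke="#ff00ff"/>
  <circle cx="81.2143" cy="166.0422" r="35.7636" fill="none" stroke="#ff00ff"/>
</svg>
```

1 u = 1 mm; y_m = 273.4914 − y.

[1] `<polygon>` rectangle, #ff00ff→score S576 F1347: (60.3990,185.4028) → (87.6222,185.4028) → (87.6222,177.7567) → (60.3990,177.7567) → (60.3990,185.4028) (closed)

[2] `<path>` regular polygon, #ff00ff→score S576 F1347: (51.8718,75.1052) → (44.1750,62.0752) → (29.4043,65.3688) → (27.9723,80.4344) → (41.8580,86.4518) → (51.8718,75.1052) (closed)

[3] `<polyline>` open polyline, #ff00ff→score S576 F1347: (65.4608,180.6170) → (15.4283,268.0691) → (83.6589,70.7874) → (12.9004,125.4168) → (97.8498,177.7708) → (21.5657,125.3747)

[4] `<circle>` circle, #ff00ff→score S576 F1347: (116.9779,107.4492) → (112.1865,125.3310) → (99.0961,138.4214) → (81.2143,143.2128) → (63.3325,138.4214) → (50.2421,125.3310) → (45.4507,107.4492) → (50.2421,89.5674) → (63.3325,76.4770) → (81.2143,71.6856) → (99.0961,76.4770) → (112.1865,89.5674) → (116.9779,107.4492) (closed)

; Generated by LaserGRBL
G21
G90
G0 X60.3990 Y185.4028
M3 S576
G01 X87.6222 Y185.4028 F1347
G01 X87.6222 Y177.7567 F1347
G01 X60.3990 Y177.7567 F1347
G01 X60.3990 Y185.4028 F1347
M5
G0 X51.8718 Y75.1052
M3 S576
G01 X44.1750 Y62.0752 F1347
G01 X29.4043 Y65.3688 F1347
G01 X27.9723 Y80.4344 F1347
G01 X41.8580 Y86.4518 F1347
G01 X51.8718 Y75.1052 F1347
M5
G0 X65.4608 Y180.6170
M3 S576
G01 X15.4283 Y268.0691 F1347
G01 X83.6589 Y70.7874 F1347
G01 X12.9004 Y125.4168 F1347
G01 X97.8498 Y177.7708 F1347
G01 X21.5657 Y125.3747 F1347
M5
G0 X116.9779 Y107.4492
M3 S576
G01 X112.1865 Y125.3310 F1347
G01 X99.0961 Y138.4214 F1347
G01 X81.2143 Y143.2128 F1347
G01 X63.3325 Y138.4214 F1347
G01 X50.2421 Y125.3310 F1347
G01 X45.4507 Y107.4492 F1347
G01 X50.2421 Y89.5674 F1347
G01 X63.3325 Y76.4770 F1347
G01 X81.2143 Y71.6856 F1347
G01 X99.0961 Y76.4770 F1347
G01 X112.1865 Y89.5674 F1347
G01 X116.9779 Y107.4492 F1347
M5
G0 X0.0000 Y0.0000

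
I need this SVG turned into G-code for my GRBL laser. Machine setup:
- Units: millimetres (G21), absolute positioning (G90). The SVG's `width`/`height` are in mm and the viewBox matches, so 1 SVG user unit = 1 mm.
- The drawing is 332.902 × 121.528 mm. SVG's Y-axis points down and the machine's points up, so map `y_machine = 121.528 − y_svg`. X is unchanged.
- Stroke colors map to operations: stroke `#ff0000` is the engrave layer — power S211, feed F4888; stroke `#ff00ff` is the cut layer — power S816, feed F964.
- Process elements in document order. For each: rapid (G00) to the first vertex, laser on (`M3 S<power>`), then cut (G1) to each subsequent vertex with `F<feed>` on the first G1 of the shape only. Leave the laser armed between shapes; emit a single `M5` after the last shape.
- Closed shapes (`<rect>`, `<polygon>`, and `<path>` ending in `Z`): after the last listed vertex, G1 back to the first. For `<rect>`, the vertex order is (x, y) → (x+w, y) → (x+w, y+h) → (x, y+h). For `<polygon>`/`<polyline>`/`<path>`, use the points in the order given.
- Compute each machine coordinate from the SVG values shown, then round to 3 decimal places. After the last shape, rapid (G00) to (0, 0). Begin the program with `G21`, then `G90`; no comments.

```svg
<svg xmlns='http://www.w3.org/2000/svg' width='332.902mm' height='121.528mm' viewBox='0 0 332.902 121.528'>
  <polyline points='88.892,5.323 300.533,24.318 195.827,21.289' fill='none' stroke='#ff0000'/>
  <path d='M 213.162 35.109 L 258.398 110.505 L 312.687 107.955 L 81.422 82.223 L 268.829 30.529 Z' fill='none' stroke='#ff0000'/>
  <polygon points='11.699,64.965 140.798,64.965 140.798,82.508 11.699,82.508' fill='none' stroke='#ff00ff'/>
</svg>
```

G21
G90
G00 X88.892 Y116.205
M3 S211
G1 X300.533 Y97.210 F4888
G1 X195.827 Y100.239
G00 X213.162 Y86.419
M3 S211
G1 X258.398 Y11.023 F4888
G1 X312.687 Y13.573
G1 X81.422 Y39.305
G1 X268.829 Y90.999
G1 X213.162 Y86.419
G00 X11.699 Y56.563
M3 S816
G1 X140.798 Y56.563 F964
G1 X140.798 Y39.020
G1 X11.699 Y39.020
G1 X11.699 Y56.563
M5
G00 X0.000 Y0.000

viewBox `0 0 332.902 121.528` with mm width/height → 1 unit = 1 mm. Flip: y_m = 121.528 − y_svg.

**Shape 1** — `<polyline>` open polyline, stroke `#ff0000` → engrave (S211, F4888). Machine vertices: (88.892,116.205) → (300.533,97.210) → (195.827,100.239). Open path.

**Shape 2** — `<path>` closed polygon, stroke `#ff0000` → engrave (S211, F4888). Machine vertices: (213.162,86.419) → (258.398,11.023) → (312.687,13.573) → (81.422,39.305) → (268.829,90.999) → (213.162,86.419). Closed: final G1 returns to the first vertex.

**Shape 3** — `<polygon>` rectangle, stroke `#ff00ff` → cut (S816, F964). Machine vertices: (11.699,56.563) → (140.798,56.563) → (140.798,39.020) → (11.699,39.020) → (11.699,56.563). Closed: final G1 returns to the first vertex.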